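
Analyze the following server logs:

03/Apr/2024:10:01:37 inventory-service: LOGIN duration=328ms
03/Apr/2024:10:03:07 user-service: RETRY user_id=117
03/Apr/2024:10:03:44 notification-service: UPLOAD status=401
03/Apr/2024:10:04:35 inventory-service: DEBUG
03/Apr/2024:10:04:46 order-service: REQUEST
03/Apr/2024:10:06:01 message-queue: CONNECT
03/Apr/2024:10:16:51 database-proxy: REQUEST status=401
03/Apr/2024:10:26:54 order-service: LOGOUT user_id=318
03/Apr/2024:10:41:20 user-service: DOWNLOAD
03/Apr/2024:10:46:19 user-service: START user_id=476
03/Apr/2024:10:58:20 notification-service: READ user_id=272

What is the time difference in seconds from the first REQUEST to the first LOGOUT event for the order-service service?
1328

To find the time between events:

1. Locate the first REQUEST event for order-service: 03/Apr/2024:10:04:46
2. Locate the first LOGOUT event for order-service: 03/Apr/2024:10:26:54
3. Calculate the difference: 03/Apr/2024:10:26:54 - 03/Apr/2024:10:04:46 = 1328 seconds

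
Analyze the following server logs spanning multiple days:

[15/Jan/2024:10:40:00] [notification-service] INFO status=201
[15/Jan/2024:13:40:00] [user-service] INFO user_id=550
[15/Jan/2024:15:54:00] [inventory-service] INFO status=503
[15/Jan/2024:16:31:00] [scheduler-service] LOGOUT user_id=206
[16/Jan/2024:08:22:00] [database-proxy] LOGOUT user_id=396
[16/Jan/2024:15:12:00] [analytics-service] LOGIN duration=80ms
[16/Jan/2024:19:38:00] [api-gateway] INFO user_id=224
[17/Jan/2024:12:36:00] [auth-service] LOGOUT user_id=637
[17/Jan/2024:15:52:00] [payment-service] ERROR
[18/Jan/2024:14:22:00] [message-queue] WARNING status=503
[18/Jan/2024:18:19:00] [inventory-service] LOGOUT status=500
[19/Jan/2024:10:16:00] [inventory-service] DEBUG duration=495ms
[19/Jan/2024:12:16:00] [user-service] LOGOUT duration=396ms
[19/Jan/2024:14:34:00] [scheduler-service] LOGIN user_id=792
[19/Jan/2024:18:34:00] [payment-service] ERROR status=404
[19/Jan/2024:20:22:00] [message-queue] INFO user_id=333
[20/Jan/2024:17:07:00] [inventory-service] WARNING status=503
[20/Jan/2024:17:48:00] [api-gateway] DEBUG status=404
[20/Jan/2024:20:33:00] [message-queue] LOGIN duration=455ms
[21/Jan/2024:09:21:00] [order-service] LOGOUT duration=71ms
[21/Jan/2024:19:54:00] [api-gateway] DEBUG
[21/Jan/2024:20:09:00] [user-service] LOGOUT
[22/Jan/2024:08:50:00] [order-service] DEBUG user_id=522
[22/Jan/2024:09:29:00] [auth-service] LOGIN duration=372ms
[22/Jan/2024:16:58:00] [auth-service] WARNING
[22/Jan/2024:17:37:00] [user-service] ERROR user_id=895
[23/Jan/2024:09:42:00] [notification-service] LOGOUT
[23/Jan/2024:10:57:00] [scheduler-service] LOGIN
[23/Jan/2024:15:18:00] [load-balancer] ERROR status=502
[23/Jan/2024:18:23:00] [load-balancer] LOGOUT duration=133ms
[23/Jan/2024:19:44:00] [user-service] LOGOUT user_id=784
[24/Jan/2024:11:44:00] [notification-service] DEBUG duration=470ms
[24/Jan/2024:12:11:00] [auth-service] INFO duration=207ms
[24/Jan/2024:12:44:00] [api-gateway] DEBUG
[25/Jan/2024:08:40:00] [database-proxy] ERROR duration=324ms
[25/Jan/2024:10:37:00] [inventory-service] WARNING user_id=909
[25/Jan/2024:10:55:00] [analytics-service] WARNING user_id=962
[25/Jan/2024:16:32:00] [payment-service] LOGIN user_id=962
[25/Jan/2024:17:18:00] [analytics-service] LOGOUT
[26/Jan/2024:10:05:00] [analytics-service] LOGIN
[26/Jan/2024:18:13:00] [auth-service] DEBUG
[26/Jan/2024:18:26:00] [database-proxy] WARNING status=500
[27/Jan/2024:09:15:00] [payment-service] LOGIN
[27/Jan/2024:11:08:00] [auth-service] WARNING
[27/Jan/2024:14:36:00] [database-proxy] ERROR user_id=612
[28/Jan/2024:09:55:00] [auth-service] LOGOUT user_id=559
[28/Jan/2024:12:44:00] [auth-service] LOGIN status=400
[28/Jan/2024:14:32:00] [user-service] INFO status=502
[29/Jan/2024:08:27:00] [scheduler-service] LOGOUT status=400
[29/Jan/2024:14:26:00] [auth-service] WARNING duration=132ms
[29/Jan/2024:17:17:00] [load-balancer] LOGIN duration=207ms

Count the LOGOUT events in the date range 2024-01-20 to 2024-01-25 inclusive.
6

To filter by date range:

1. Date range: 2024-01-20 through 2024-01-25, both dates inclusive
2. Filter for LOGOUT events whose date falls in this range
3. Count matching events: 6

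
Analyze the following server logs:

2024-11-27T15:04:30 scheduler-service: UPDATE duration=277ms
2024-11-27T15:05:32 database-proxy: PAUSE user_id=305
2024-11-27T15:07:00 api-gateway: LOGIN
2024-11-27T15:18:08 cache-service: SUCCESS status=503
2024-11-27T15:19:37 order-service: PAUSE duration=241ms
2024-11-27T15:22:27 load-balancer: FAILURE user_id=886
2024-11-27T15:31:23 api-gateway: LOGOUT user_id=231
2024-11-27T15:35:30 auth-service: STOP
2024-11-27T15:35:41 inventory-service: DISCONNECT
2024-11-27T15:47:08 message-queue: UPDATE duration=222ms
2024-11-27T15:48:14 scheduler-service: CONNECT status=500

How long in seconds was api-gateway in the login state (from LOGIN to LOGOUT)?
1463

To calculate state duration:

1. Find LOGIN event for api-gateway: 2024-11-27T15:07:00
2. Find LOGOUT event for api-gateway: 2024-11-27T15:31:23
3. Calculate duration: 2024-11-27T15:31:23 - 2024-11-27T15:07:00 = 1463 seconds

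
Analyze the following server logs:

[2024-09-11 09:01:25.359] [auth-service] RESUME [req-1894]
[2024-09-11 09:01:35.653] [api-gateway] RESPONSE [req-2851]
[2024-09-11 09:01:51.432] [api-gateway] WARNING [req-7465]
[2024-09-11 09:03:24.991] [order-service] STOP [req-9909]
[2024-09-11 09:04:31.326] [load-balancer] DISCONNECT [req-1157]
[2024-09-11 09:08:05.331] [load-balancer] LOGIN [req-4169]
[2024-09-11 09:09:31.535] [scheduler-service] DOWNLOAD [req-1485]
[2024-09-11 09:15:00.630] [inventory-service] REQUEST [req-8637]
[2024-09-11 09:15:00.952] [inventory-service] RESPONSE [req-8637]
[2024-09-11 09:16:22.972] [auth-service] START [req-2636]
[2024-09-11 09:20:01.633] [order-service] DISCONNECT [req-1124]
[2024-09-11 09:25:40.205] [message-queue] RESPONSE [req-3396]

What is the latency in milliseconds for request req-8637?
322

To calculate latency:

1. Find REQUEST with id req-8637: 2024-09-11 09:15:00.630
2. Find RESPONSE with id req-8637: 2024-09-11 09:15:00.952
3. Latency: 2024-09-11 09:15:00.952 - 2024-09-11 09:15:00.630 = 322ms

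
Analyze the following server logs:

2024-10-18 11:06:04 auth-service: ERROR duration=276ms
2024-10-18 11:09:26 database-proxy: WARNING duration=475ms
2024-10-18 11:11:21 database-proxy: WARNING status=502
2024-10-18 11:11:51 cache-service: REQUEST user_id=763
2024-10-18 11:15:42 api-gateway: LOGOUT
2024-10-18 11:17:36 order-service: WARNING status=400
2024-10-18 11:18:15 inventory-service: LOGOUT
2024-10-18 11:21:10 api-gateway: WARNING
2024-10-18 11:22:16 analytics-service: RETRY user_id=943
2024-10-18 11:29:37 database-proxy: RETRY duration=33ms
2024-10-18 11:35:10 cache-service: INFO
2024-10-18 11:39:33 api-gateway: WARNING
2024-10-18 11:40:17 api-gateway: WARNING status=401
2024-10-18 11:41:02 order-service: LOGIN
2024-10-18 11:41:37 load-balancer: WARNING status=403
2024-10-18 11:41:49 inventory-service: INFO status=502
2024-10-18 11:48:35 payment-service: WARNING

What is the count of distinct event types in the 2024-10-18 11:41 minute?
3

To count unique event types:

1. Filter events in the minute starting at 2024-10-18 11:41
2. Extract event types from matching entries
3. Count unique types: 3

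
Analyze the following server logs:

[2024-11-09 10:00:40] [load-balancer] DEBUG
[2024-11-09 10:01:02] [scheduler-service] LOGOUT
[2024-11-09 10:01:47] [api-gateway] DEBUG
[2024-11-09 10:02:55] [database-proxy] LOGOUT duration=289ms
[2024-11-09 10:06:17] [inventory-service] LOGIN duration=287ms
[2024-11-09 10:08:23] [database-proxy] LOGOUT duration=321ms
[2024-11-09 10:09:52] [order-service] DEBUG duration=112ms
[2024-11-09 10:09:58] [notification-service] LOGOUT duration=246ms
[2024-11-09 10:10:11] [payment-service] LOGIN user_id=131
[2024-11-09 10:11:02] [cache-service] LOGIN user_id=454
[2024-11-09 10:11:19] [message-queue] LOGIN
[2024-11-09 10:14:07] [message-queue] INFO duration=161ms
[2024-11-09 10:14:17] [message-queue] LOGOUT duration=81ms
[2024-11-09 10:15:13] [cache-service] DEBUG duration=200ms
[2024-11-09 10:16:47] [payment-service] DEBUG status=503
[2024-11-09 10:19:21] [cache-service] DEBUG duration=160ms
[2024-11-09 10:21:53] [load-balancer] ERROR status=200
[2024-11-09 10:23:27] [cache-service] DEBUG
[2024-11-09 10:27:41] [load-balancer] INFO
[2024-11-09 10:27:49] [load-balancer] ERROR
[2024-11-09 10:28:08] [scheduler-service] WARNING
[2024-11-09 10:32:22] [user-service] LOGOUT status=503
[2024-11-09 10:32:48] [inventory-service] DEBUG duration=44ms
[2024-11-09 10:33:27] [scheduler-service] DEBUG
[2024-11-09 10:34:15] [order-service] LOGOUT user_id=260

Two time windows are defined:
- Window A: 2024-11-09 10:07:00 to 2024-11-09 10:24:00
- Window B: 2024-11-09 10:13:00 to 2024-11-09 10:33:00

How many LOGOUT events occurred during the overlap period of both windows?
1

To find overlap events:

1. Window A: 2024-11-09 10:07:00 to 2024-11-09 10:24:00
2. Window B: 2024-11-09 10:13:00 to 2024-11-09 10:33:00
3. Overlap period: 2024-11-09 10:13:00 to 2024-11-09 10:24:00
4. Count LOGOUT events in overlap: 1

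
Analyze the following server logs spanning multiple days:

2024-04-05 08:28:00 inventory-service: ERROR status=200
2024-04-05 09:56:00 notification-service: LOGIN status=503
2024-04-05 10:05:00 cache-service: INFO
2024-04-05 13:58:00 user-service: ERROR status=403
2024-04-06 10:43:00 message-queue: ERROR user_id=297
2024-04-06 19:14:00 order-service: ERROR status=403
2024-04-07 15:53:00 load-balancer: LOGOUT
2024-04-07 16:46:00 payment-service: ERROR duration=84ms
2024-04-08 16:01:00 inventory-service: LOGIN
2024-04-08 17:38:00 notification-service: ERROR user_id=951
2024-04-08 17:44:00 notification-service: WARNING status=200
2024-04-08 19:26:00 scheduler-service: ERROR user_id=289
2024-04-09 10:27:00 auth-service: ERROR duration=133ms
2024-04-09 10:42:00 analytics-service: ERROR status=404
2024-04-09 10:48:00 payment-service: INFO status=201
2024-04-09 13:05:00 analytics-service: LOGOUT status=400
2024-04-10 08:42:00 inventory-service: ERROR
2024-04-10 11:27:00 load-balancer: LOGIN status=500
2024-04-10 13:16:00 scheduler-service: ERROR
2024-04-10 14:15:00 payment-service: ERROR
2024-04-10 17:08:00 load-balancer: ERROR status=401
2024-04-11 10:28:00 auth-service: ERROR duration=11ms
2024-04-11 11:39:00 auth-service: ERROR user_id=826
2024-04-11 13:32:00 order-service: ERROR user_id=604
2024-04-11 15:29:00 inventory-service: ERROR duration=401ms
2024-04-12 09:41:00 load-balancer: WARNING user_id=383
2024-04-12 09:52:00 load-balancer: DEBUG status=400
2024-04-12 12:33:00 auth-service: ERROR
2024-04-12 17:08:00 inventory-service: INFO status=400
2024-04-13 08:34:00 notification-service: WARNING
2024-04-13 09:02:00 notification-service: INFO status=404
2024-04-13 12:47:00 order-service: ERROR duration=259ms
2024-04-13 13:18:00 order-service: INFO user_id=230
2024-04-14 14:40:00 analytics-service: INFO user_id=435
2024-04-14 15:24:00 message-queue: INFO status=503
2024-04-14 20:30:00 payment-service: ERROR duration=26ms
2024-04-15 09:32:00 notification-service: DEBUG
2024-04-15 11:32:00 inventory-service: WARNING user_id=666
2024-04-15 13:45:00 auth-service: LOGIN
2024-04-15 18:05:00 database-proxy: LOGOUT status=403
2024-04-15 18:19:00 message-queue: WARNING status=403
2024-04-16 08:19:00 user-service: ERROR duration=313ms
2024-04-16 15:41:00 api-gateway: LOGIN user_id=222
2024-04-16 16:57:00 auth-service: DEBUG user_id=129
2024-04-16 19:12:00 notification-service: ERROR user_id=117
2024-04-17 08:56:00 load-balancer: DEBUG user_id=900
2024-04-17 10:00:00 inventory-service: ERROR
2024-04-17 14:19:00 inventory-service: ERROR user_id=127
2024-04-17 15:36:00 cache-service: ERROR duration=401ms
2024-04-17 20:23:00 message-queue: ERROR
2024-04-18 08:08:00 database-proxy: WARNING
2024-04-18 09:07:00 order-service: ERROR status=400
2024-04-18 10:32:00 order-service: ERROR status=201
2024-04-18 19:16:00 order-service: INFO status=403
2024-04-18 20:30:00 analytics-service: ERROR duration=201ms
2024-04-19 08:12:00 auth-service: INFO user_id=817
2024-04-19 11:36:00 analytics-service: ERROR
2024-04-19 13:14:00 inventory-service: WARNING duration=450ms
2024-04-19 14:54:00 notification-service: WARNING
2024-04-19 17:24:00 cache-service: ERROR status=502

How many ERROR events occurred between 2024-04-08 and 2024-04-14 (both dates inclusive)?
15

To filter by date range:

1. Date range: 2024-04-08 through 2024-04-14, both dates inclusive
2. Filter for ERROR events whose date falls in this range
3. Count matching events: 15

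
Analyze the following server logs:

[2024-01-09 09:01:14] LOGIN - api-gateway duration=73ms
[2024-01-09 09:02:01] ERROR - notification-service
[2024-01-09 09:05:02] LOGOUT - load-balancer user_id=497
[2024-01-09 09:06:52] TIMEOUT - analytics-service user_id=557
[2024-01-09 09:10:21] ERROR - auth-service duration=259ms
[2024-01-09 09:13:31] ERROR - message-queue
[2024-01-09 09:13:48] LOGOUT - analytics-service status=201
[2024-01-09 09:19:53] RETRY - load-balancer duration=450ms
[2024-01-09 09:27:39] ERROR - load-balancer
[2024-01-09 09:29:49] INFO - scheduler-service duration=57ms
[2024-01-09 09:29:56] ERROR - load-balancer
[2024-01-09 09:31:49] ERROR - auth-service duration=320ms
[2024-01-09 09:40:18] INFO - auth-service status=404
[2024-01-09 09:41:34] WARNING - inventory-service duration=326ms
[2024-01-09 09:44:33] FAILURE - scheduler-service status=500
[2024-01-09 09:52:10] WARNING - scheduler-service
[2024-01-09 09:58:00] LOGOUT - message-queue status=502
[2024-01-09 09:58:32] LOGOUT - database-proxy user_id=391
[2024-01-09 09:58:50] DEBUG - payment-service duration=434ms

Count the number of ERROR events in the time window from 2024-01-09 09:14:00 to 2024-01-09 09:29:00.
1

To count events in the time window:

1. Window boundaries: 2024-01-09 09:14:00 to 2024-01-09 09:29:00
2. Filter for ERROR events within this window
3. Count matching events: 1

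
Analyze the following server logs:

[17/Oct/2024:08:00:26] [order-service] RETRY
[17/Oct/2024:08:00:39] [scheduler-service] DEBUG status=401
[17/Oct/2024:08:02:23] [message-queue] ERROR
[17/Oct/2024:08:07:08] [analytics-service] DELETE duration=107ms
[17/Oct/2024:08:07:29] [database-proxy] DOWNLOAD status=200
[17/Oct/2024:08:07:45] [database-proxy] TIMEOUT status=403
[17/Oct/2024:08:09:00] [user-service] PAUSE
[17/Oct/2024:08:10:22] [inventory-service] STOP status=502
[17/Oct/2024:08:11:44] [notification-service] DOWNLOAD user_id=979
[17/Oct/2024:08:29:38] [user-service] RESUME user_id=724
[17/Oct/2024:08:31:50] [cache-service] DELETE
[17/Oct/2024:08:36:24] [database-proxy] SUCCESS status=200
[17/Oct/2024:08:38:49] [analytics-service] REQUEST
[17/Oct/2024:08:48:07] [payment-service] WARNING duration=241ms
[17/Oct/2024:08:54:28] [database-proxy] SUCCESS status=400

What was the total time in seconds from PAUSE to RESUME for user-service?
1238

To calculate state duration:

1. Find PAUSE event for user-service: 17/Oct/2024:08:09:00
2. Find RESUME event for user-service: 17/Oct/2024:08:29:38
3. Calculate duration: 17/Oct/2024:08:29:38 - 17/Oct/2024:08:09:00 = 1238 seconds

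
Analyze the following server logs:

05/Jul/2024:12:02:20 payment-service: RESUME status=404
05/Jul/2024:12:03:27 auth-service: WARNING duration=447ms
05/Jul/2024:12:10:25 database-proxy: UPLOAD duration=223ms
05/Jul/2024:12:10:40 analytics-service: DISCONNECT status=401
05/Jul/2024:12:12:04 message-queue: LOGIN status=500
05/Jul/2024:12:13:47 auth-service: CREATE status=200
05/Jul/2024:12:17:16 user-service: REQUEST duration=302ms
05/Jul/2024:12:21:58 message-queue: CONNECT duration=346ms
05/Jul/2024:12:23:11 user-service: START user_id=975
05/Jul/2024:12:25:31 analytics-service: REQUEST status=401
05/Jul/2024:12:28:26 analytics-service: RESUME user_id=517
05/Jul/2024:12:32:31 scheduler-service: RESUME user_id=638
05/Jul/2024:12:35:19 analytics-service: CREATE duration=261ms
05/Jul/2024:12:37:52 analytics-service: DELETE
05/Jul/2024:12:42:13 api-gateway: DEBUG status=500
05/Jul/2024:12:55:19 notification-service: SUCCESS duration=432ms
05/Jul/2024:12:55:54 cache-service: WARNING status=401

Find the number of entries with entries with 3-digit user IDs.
3

To find matching entries:

1. Pattern to match: entries with 3-digit user IDs
2. Scan each log entry for the pattern
3. Count matches: 3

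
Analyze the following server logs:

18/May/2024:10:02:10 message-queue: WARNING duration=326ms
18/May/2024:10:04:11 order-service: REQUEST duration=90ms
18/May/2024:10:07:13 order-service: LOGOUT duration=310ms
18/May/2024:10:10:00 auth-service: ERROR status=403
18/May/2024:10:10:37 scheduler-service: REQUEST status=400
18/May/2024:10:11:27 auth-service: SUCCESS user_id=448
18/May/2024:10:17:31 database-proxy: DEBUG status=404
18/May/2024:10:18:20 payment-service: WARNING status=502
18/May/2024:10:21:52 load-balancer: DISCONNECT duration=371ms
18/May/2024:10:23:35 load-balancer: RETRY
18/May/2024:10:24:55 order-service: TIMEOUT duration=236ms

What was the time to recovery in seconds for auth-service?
87

To calculate recovery time:

1. Find ERROR event for auth-service: 18/May/2024:10:10:00
2. Find next SUCCESS event for auth-service: 18/May/2024:10:11:27
3. Recovery time: 18/May/2024:10:11:27 - 18/May/2024:10:10:00 = 87 seconds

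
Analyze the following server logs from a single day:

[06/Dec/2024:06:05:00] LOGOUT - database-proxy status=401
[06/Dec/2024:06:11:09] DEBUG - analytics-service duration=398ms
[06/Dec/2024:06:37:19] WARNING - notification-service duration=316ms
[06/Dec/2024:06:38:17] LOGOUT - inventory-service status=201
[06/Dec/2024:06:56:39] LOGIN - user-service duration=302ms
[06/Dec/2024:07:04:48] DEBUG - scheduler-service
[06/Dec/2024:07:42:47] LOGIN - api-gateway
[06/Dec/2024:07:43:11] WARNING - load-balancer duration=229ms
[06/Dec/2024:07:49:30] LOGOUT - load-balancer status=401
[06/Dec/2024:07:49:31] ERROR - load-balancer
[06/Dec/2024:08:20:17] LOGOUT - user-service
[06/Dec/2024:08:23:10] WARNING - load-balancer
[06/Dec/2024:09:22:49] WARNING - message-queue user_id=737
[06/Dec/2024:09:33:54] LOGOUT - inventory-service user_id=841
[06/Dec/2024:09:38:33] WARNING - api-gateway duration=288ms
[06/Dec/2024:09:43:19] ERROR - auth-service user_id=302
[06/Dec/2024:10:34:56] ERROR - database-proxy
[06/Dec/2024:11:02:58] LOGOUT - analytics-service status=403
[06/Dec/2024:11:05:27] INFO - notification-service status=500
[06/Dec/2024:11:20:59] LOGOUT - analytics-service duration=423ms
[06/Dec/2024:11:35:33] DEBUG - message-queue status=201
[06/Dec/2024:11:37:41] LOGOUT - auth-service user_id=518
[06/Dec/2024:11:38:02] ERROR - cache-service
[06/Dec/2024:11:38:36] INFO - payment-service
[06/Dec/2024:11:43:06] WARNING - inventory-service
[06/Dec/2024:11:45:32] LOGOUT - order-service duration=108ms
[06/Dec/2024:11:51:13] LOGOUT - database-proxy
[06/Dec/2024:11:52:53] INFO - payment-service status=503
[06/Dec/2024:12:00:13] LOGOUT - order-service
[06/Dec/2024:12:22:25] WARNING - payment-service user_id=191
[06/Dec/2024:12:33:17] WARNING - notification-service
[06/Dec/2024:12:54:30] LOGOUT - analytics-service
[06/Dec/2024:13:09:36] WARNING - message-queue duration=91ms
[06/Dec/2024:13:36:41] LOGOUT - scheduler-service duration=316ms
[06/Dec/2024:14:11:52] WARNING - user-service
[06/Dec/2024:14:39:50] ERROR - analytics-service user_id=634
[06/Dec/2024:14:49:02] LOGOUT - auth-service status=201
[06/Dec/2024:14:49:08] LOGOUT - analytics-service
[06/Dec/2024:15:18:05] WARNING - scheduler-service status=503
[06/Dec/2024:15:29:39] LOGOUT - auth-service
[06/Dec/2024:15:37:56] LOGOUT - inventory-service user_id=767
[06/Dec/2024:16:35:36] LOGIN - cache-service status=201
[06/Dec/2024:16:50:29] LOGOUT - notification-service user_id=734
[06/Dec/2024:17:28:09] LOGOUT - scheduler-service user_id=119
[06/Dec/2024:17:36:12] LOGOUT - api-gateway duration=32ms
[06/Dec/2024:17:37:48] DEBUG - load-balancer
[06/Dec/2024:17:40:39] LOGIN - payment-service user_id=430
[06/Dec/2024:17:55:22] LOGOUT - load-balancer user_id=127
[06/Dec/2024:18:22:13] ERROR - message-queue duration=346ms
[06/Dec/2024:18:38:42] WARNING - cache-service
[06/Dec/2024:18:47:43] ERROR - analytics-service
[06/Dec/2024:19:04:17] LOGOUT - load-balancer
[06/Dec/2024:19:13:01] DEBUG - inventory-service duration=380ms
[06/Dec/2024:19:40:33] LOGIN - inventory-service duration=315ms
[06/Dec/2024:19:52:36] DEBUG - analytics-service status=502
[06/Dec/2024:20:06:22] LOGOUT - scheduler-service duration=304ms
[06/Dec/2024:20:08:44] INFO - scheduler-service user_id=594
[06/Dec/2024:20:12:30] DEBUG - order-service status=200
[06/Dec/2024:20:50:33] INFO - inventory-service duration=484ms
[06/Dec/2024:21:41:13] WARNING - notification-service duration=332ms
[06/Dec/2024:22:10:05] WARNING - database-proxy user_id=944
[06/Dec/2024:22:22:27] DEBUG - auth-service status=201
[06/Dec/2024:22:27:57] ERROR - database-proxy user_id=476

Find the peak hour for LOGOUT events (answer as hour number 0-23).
11

To find the peak hour:

1. Group all LOGOUT events by hour
2. Count events in each hour
3. Find hour with maximum count
4. Peak hour: 11 (with 5 events)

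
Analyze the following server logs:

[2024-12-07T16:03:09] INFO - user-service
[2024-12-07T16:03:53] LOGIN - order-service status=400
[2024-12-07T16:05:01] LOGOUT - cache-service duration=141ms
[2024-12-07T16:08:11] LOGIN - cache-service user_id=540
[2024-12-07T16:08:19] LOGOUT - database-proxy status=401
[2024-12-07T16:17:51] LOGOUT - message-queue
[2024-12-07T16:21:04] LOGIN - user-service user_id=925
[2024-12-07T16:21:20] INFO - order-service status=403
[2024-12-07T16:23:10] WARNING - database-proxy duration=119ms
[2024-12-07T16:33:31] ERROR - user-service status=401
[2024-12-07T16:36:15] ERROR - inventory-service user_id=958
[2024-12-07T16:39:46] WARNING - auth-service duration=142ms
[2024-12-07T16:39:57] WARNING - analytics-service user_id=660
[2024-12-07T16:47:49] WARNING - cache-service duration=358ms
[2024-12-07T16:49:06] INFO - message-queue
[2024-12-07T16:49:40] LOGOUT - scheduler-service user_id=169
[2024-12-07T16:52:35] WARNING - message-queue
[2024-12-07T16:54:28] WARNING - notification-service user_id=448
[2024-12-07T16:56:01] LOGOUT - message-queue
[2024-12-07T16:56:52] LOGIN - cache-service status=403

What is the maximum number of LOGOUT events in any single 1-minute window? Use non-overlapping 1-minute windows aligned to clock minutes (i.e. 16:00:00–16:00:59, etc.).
1

To find the burst window:

1. Divide the log period into non-overlapping 1-minute windows starting at 16:00
2. Count LOGOUT events in each window
3. Find the window with maximum count
4. Maximum events in a window: 1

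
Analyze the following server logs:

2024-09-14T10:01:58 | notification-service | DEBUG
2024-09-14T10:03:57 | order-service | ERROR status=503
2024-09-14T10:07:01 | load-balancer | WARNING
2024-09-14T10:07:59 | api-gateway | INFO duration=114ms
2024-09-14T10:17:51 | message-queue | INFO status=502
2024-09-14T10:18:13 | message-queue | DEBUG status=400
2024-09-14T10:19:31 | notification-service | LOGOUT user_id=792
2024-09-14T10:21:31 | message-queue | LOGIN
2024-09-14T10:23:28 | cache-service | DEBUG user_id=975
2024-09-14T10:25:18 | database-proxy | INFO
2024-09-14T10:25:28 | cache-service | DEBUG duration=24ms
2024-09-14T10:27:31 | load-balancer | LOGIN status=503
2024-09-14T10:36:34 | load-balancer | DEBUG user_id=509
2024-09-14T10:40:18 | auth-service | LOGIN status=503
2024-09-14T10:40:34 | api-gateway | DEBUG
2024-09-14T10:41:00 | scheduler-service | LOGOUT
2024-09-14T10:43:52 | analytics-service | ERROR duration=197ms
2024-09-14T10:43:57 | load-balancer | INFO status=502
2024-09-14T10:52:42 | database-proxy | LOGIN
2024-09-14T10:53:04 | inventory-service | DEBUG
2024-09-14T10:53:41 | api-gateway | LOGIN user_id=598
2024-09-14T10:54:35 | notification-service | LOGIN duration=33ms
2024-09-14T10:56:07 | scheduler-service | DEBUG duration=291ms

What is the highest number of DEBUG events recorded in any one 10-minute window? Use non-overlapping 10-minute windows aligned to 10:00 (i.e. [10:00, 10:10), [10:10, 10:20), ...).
2

To find the burst window:

1. Divide the log period into non-overlapping 10-minute windows starting at 10:00
2. Count DEBUG events in each window
3. Find the window with maximum count
4. Maximum events in a window: 2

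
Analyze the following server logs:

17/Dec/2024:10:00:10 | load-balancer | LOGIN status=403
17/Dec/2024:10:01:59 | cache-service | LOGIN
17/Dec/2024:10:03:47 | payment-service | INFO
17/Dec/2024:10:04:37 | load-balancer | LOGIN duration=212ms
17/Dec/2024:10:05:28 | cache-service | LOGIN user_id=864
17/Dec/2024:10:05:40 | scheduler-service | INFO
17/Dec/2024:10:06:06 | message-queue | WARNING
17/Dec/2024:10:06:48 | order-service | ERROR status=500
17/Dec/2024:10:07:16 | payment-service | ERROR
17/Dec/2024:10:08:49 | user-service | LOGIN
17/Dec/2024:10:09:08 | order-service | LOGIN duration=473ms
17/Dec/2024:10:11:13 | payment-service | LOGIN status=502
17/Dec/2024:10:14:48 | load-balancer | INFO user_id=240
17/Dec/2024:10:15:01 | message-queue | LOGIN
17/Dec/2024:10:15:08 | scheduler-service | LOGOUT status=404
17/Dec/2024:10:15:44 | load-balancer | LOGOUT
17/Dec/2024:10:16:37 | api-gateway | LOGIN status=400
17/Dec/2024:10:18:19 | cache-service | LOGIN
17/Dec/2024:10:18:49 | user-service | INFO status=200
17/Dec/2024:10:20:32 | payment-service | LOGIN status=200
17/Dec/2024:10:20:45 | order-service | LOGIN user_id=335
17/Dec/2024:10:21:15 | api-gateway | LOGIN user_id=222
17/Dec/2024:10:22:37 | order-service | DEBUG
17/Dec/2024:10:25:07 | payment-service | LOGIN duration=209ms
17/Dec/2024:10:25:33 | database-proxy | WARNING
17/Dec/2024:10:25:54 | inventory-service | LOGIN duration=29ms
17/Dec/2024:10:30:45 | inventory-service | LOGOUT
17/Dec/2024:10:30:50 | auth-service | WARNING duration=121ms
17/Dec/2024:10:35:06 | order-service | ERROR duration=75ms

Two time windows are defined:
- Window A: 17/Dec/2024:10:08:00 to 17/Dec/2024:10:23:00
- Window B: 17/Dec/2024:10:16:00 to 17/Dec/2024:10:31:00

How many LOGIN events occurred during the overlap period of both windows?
5

To find overlap events:

1. Window A: 17/Dec/2024:10:08:00 to 17/Dec/2024:10:23:00
2. Window B: 17/Dec/2024:10:16:00 to 17/Dec/2024:10:31:00
3. Overlap period: 17/Dec/2024:10:16:00 to 17/Dec/2024:10:23:00
4. Count LOGIN events in overlap: 5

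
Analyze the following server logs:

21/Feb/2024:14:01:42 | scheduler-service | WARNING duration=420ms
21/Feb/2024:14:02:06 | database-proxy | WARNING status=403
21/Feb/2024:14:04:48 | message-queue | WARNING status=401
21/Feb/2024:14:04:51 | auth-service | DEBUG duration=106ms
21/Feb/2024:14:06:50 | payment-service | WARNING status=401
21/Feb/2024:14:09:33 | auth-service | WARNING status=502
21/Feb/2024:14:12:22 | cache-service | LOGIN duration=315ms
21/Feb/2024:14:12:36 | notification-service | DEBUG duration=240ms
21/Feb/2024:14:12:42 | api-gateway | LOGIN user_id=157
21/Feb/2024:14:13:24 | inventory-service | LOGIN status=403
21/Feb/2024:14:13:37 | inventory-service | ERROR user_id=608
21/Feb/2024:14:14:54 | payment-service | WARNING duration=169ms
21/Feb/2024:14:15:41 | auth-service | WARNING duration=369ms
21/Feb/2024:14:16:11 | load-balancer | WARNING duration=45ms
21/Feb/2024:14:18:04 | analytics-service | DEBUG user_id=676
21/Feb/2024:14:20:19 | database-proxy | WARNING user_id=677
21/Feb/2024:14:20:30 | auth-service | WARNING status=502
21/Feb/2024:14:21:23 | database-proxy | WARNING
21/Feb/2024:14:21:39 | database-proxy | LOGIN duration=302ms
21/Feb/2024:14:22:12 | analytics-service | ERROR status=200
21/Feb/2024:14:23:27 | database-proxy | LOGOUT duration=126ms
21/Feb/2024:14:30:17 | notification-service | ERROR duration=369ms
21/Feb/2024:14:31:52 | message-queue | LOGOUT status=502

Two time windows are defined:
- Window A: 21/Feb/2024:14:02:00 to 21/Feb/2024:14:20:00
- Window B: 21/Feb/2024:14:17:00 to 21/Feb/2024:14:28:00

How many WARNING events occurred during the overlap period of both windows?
0

To find overlap events:

1. Window A: 21/Feb/2024:14:02:00 to 21/Feb/2024:14:20:00
2. Window B: 21/Feb/2024:14:17:00 to 21/Feb/2024:14:28:00
3. Overlap period: 21/Feb/2024:14:17:00 to 21/Feb/2024:14:20:00
4. Count WARNING events in overlap: 0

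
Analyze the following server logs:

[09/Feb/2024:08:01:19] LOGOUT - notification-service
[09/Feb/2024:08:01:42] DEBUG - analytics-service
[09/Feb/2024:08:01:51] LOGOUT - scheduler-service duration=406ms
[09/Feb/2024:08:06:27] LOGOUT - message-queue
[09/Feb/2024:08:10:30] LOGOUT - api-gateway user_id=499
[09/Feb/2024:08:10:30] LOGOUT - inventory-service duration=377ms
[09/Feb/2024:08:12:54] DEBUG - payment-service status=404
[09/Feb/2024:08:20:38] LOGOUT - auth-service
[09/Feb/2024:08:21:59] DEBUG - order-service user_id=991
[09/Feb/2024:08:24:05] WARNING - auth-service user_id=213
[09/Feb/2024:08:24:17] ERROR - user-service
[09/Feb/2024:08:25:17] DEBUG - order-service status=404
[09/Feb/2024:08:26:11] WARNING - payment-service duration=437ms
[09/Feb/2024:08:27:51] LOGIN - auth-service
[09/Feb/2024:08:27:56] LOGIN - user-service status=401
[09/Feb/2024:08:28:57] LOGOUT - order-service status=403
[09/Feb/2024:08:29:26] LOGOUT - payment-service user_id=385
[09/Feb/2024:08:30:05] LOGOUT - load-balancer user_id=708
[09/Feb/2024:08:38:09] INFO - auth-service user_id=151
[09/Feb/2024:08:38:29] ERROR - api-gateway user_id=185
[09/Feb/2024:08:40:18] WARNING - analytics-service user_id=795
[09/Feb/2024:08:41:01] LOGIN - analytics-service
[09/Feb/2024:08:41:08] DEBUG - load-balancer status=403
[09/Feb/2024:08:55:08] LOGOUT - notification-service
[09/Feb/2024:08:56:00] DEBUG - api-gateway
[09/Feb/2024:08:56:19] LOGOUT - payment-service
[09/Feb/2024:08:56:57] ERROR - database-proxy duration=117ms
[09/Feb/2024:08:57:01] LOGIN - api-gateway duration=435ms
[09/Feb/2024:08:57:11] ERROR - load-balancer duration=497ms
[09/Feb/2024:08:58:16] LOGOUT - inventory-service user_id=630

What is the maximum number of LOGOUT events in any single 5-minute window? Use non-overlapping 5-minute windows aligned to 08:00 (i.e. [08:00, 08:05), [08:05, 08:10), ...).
3

To find the burst window:

1. Divide the log period into non-overlapping 5-minute windows starting at 08:00
2. Count LOGOUT events in each window
3. Find the window with maximum count
4. Maximum events in a window: 3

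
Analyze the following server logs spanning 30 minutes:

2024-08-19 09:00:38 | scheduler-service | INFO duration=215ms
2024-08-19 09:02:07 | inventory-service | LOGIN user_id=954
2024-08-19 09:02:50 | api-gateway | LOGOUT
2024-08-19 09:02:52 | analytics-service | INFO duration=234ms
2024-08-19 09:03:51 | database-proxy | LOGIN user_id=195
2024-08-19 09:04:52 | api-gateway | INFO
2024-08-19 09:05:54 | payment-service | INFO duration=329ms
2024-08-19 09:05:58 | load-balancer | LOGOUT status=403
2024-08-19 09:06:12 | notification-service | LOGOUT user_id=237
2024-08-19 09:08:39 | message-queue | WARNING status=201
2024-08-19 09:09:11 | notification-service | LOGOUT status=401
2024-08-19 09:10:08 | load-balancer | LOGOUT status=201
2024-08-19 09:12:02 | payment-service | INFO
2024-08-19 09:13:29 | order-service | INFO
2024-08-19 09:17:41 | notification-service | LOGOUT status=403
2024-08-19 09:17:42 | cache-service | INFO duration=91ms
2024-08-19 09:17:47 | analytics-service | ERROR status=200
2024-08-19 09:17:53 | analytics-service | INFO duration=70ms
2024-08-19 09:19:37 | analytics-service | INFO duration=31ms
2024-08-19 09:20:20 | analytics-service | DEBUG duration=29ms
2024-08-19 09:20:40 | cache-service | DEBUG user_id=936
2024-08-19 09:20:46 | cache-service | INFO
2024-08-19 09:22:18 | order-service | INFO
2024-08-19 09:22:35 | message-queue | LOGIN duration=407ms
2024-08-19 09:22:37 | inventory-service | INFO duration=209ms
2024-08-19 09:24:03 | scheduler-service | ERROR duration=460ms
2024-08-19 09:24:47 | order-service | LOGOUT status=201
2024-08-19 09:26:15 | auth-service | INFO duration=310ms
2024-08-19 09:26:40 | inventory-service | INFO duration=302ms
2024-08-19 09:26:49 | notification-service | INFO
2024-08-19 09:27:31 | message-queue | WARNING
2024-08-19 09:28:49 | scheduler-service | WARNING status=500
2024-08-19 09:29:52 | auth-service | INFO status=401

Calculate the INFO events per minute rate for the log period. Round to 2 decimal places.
0.53

To calculate the rate:

1. Count total INFO events: 16
2. Total time period: 30 minutes
3. Rate = 16 / 30 = 0.53 events per minute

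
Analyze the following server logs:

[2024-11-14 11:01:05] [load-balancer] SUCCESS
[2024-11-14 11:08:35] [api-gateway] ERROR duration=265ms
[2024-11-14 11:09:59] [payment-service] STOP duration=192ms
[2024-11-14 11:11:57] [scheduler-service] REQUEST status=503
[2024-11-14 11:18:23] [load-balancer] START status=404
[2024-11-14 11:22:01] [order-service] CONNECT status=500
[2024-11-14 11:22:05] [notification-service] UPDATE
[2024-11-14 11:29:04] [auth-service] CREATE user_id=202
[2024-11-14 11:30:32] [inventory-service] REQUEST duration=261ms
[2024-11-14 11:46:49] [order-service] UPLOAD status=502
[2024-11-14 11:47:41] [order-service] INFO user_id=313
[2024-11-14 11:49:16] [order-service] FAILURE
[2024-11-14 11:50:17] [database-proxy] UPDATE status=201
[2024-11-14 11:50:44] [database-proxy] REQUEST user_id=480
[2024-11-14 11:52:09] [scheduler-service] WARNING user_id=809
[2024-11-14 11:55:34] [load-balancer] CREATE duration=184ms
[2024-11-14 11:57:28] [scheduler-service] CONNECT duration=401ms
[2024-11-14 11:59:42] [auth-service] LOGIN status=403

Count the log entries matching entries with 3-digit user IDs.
4

To find matching entries:

1. Pattern to match: entries with 3-digit user IDs
2. Scan each log entry for the pattern
3. Count matches: 4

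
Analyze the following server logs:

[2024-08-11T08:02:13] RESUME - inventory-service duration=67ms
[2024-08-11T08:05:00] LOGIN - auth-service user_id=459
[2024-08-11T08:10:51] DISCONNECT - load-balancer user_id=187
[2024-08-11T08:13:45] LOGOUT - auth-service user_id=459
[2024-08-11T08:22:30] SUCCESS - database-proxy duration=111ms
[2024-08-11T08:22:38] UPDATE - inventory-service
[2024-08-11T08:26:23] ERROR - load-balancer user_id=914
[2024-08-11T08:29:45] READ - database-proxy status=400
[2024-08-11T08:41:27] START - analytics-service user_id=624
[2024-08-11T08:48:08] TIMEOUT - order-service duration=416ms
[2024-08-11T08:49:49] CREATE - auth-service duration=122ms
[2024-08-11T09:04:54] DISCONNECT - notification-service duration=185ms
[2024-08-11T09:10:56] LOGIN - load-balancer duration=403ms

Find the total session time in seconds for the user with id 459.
525

To calculate session duration:

1. Find LOGIN event for user_id=459: 2024-08-11T08:05:00
2. Find LOGOUT event for user_id=459: 2024-08-11T08:13:45
3. Session duration: 2024-08-11T08:13:45 - 2024-08-11T08:05:00 = 525 seconds (8 minutes)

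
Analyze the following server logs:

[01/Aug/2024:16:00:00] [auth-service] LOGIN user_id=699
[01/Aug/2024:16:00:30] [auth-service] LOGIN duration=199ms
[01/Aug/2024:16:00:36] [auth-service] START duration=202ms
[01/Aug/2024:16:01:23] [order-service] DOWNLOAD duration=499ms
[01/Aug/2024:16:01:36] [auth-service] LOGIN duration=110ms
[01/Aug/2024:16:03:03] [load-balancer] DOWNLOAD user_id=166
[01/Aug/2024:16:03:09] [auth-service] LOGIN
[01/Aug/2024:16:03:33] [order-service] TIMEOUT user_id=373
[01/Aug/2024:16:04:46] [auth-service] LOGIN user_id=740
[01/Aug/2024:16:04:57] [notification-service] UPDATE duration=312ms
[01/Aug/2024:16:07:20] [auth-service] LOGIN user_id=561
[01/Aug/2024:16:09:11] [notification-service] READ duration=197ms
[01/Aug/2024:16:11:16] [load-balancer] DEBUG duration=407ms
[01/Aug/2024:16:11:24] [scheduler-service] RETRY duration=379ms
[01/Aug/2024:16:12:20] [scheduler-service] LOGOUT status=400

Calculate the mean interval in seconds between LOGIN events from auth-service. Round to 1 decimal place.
88.0

To calculate average interval:

1. Find all LOGIN events for auth-service in order
2. Calculate time gaps between consecutive events
3. Compute mean of gaps: 440 / 5 = 88.0 seconds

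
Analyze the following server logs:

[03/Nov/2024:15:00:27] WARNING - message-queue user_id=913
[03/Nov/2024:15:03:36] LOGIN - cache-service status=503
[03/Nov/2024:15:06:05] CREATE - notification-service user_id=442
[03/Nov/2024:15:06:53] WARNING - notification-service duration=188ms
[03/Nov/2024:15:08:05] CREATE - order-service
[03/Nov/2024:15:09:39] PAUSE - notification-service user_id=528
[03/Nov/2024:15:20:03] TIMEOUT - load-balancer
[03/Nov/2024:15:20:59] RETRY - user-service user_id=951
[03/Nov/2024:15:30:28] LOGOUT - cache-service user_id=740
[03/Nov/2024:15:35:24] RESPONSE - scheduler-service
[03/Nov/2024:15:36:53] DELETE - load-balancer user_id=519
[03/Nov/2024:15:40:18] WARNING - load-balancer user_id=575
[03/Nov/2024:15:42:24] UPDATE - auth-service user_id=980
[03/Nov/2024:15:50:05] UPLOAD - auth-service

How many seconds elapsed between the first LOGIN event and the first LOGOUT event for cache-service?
1612

To find the time between events:

1. Locate the first LOGIN event for cache-service: 03/Nov/2024:15:03:36
2. Locate the first LOGOUT event for cache-service: 03/Nov/2024:15:30:28
3. Calculate the difference: 03/Nov/2024:15:30:28 - 03/Nov/2024:15:03:36 = 1612 seconds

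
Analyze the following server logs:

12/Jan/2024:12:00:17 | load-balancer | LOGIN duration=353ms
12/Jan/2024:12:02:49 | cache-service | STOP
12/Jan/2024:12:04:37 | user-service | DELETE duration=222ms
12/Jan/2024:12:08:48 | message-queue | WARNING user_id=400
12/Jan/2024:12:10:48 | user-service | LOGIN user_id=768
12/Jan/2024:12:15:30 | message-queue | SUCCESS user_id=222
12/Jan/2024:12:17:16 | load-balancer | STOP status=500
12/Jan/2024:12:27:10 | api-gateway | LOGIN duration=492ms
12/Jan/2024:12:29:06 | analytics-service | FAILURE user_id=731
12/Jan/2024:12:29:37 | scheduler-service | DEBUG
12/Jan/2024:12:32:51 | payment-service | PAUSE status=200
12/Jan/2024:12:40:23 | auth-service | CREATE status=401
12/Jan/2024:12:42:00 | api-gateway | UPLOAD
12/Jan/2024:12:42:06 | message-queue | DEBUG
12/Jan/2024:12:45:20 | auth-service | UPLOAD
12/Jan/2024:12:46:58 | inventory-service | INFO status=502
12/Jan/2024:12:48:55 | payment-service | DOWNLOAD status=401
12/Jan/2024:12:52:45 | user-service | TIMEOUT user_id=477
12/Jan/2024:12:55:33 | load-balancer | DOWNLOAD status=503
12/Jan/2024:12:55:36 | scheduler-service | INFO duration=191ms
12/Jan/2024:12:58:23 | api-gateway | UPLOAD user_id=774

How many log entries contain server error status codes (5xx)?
3

To find matching entries:

1. Pattern to match: server error status codes (5xx)
2. Scan each log entry for the pattern
3. Count matches: 3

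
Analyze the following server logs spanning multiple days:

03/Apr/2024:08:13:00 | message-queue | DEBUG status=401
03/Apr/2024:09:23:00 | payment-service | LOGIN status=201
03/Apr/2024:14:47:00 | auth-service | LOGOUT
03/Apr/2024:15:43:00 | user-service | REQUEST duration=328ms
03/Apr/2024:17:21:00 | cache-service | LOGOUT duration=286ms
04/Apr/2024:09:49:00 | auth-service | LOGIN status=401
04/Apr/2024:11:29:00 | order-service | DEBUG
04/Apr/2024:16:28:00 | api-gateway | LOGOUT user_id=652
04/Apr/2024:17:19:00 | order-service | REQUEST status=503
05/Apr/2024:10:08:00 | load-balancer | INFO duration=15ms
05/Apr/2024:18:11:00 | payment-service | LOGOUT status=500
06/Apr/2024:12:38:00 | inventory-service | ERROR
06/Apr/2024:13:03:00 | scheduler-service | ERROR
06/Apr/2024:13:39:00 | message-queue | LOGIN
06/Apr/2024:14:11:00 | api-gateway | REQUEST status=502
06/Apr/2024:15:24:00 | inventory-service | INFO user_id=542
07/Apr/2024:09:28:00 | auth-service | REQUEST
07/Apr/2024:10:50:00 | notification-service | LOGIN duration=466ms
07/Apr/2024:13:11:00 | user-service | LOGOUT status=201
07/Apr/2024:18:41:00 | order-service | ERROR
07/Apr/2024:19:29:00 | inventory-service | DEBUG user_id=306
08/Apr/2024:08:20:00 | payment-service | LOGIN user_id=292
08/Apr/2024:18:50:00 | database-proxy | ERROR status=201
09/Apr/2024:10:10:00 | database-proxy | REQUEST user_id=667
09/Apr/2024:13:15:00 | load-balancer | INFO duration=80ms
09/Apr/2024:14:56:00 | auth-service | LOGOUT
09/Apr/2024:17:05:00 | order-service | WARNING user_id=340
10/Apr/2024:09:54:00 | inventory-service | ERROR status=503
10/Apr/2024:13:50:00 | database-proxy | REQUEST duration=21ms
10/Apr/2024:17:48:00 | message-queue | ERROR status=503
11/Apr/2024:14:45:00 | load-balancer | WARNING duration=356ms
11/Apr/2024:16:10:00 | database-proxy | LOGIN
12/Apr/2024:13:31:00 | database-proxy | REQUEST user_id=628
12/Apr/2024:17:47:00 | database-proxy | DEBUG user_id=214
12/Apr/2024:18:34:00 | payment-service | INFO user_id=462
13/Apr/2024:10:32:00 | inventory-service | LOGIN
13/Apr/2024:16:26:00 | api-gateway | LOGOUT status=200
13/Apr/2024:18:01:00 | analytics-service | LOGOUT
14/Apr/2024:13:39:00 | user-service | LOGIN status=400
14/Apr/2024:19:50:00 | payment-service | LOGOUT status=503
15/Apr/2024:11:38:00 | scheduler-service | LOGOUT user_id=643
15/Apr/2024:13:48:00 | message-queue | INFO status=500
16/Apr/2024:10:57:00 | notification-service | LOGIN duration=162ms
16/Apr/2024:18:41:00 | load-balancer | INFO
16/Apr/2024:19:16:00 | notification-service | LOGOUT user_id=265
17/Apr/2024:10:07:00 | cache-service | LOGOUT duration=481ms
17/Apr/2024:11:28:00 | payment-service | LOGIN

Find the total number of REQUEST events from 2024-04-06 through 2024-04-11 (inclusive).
4

To filter by date range:

1. Date range: 2024-04-06 through 2024-04-11, both dates inclusive
2. Filter for REQUEST events whose date falls in this range
3. Count matching events: 4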